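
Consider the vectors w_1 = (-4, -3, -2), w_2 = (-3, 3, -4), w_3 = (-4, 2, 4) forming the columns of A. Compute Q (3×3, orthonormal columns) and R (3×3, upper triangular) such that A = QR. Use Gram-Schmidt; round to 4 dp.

w_1 = (-4, -3, -2); ‖w_1‖ = 5.3852, so q_1 = (-0.7428, -0.5571, -0.3714).
q_1·w_2 = (-0.7428)·(-3) + (-0.5571)·3 + (-0.3714)·(-4) = 2.0426.
u_2 = w_2 − 2.0426·q_1 = (-1.4828, 4.1379, -3.2414).
‖u_2‖ = 5.4615, so q_2 = (-0.2715, 0.7577, -0.5935).
q_1·w_3 = (-0.7428)·(-4) + (-0.5571)·2 + (-0.3714)·4 = 0.3714; q_2·w_3 = (-0.2715)·(-4) + 0.7577·2 + (-0.5935)·4 = 0.2273.
u_3 = w_3 − 0.3714·q_1 − 0.2273·q_2 = (-3.6624, 2.0347, 4.2728).
‖u_3‖ = 5.9842, so q_3 = (-0.6120, 0.3400, 0.7140).

Q = [[-0.7428, -0.2715, -0.6120], [-0.5571, 0.7577, 0.3400], [-0.3714, -0.5935, 0.7140]], R = [[5.3852, 2.0426, 0.3714], [0.0000, 5.4615, 0.2273], [0.0000, 0.0000, 5.9842]]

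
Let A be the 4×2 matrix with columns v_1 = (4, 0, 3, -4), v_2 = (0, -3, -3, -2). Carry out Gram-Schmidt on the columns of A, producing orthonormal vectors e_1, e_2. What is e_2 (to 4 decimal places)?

v_1 = (4, 0, 3, -4); ‖v_1‖ = 6.4031, so e_1 = (0.6247, 0.0000, 0.4685, -0.6247).
e_1·v_2 = 0.6247·0 + 0.0000·(-3) + 0.4685·(-3) + (-0.6247)·(-2) = -0.1562.
u_2 = v_2 + 0.1562·e_1 = (0.0976, -3.0000, -2.9268, -2.0976).
‖u_2‖ = 4.6878, so e_2 = (0.0208, -0.6400, -0.6243, -0.4474).

e_2 = (0.0208, -0.6400, -0.6243, -0.4474)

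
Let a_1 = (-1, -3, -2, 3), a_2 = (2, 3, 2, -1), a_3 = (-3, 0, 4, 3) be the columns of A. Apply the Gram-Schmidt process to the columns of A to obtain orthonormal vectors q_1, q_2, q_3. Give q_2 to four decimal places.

q_1 = a_1/‖a_1‖ = (-1, -3, -2, 3)/4.7958 = (-0.2085, -0.6255, -0.4170, 0.6255).
r_{12} = q_1·a_2 = -3.7533.
u_2 = a_2 + 3.7533·q_1 = (1.2174, 0.6522, 0.4348, 1.3478).
‖u_2‖ = 1.9781, so q_2 = (0.6154, 0.3297, 0.2198, 0.6814).

q_2 = (0.6154, 0.3297, 0.2198, 0.6814)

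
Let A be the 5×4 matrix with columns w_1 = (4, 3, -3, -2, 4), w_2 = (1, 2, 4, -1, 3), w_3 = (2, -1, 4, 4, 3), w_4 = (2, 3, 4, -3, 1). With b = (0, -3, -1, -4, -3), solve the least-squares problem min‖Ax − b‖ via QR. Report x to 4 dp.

x = (-0.1978, -1.0163, -0.2546, 0.8075)

w_1 = (4, 3, -3, -2, 4); ‖w_1‖ = 7.3485, so e_1 = (0.5443, 0.4082, -0.4082, -0.2722, 0.5443).
e_1·w_2 = 0.5443·1 + 0.4082·2 + (-0.4082)·4 + (-0.2722)·(-1) + 0.5443·3 = 1.6330.
u_2 = w_2 − 1.6330·e_1 = (0.1111, 1.3333, 4.6667, -0.5556, 2.1111).
‖u_2‖ = 5.3229, so e_2 = (0.0209, 0.2505, 0.8767, -0.1044, 0.3966).
e_1·w_3 = 0.5443·2 + 0.4082·(-1) + (-0.4082)·4 + (-0.2722)·4 + 0.5443·3 = -0.4082; e_2·w_3 = 0.0209·2 + 0.2505·(-1) + 0.8767·4 + (-0.1044)·4 + 0.3966·3 = 4.0705.
u_3 = w_3 + 0.4082·e_1 − 4.0705·e_2 = (2.1373, -1.8529, 0.2647, 4.3137, 1.6078).
‖u_3‖ = 5.4097, so e_3 = (0.3951, -0.3425, 0.0489, 0.7974, 0.2972).
e_1·w_4 = 0.5443·2 + 0.4082·3 + (-0.4082)·4 + (-0.2722)·(-3) + 0.5443·1 = 2.0412; e_2·w_4 = 0.0209·2 + 0.2505·3 + 0.8767·4 + (-0.1044)·(-3) + 0.3966·1 = 5.0098; e_3·w_4 = 0.3951·2 + (-0.3425)·3 + 0.0489·4 + 0.7974·(-3) + 0.2972·1 = -2.1367.
u_4 = w_4 − 2.0412·e_1 − 5.0098·e_2 + 2.1367·e_3 = (1.6285, 0.1799, 0.5457, -0.2178, -1.4630).
‖u_4‖ = 2.2737, so e_4 = (0.7162, 0.0791, 0.2400, -0.0958, -0.6434).
Qᵀb = (-1.3608, -2.4005, -3.1026, 1.8360).
Back-substitute: x_4 = 1.8360/2.2737 = 0.8075.
x_3 = (-3.1026 + 2.1367·0.8075)/5.4097 = -0.2546.
x_2 = (-2.4005 − 4.0705·(-0.2546) − 5.0098·0.8075)/5.3229 = -1.0163.
x_1 = (-1.3608 − 1.6330·(-1.0163) + 0.4082·(-0.2546) − 2.0412·0.8075)/7.3485 = -0.1978.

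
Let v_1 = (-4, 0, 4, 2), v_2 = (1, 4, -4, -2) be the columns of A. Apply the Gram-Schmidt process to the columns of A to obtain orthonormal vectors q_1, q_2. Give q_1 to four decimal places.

q_1 = (-0.6667, 0.0000, 0.6667, 0.3333)

v_1 = (-4, 0, 4, 2); ‖v_1‖ = 6.0000, so q_1 = (-0.6667, 0.0000, 0.6667, 0.3333).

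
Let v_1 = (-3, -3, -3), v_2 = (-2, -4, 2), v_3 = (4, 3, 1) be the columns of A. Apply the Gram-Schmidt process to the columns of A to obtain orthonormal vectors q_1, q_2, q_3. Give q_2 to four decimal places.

q_2 = (-0.1543, -0.6172, 0.7715)

v_1 = (-3, -3, -3); ‖v_1‖ = 5.1962, so q_1 = (-0.5774, -0.5774, -0.5774).
q_1·v_2 = (-0.5774)·(-2) + (-0.5774)·(-4) + (-0.5774)·2 = 2.3094.
u_2 = v_2 − 2.3094·q_1 = (-0.6667, -2.6667, 3.3333).
‖u_2‖ = 4.3205, so q_2 = (-0.1543, -0.6172, 0.7715).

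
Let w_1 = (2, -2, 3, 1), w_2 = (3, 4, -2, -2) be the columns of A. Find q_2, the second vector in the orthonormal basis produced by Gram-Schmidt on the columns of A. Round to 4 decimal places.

q_2 = (0.7848, 0.5514, -0.0636, -0.2757)

w_1 = (2, -2, 3, 1); ‖w_1‖ = 4.2426, so q_1 = (0.4714, -0.4714, 0.7071, 0.2357).
q_1·w_2 = 0.4714·3 + (-0.4714)·4 + 0.7071·(-2) + 0.2357·(-2) = -2.3570.
u_2 = w_2 + 2.3570·q_1 = (4.1111, 2.8889, -0.3333, -1.4444).
‖u_2‖ = 5.2387, so q_2 = (0.7848, 0.5514, -0.0636, -0.2757).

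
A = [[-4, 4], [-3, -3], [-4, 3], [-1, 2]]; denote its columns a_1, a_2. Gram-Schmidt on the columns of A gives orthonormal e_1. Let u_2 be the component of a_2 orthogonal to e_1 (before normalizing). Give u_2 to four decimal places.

u_2 = (2.0000, -4.5000, 1.0000, 1.5000)

e_1 = a_1/‖a_1‖ = (-4, -3, -4, -1)/6.4807 = (-0.6172, -0.4629, -0.6172, -0.1543).
r_{12} = e_1·a_2 = -3.2404.
u_2 = a_2 + 3.2404·e_1 = (2.0000, -4.5000, 1.0000, 1.5000).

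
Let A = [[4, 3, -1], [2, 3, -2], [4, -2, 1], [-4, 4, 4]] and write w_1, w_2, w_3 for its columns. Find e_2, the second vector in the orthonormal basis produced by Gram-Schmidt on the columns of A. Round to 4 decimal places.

e_2 = (0.5667, 0.5289, -0.2519, 0.5793)

e_1 = w_1/‖w_1‖ = (4, 2, 4, -4)/7.2111 = (0.5547, 0.2774, 0.5547, -0.5547).
r_{12} = e_1·w_2 = -0.8321.
u_2 = w_2 + 0.8321·e_1 = (3.4615, 3.2308, -1.5385, 3.5385).
‖u_2‖ = 6.1080, so e_2 = (0.5667, 0.5289, -0.2519, 0.5793).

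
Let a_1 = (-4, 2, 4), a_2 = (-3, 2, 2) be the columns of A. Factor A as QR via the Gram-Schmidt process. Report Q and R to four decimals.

a_1 = (-4, 2, 4); ‖a_1‖ = 6.0000, so e_1 = (-0.6667, 0.3333, 0.6667).
e_1·a_2 = (-0.6667)·(-3) + 0.3333·2 + 0.6667·2 = 4.0000.
u_2 = a_2 − 4.0000·e_1 = (-0.3333, 0.6667, -0.6667).
‖u_2‖ = 1.0000, so e_2 = (-0.3333, 0.6667, -0.6667).

Q = [[-0.6667, -0.3333], [0.3333, 0.6667], [0.6667, -0.6667]], R = [[6.0000, 4.0000], [0.0000, 1.0000]]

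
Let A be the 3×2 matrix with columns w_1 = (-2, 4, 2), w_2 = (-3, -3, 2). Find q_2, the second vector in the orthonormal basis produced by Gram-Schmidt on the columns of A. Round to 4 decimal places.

q_2 = (-0.6777, -0.5707, 0.4637)

q_1 = w_1/‖w_1‖ = (-2, 4, 2)/4.8990 = (-0.4082, 0.8165, 0.4082).
r_{12} = q_1·w_2 = -0.4082.
u_2 = w_2 + 0.4082·q_1 = (-3.1667, -2.6667, 2.1667).
‖u_2‖ = 4.6726, so q_2 = (-0.6777, -0.5707, 0.4637).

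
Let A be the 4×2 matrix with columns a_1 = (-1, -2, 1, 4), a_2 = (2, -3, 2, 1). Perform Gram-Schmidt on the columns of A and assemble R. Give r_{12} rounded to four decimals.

r_{12} = 2.1320

a_1 = (-1, -2, 1, 4); ‖a_1‖ = 4.6904, so q_1 = (-0.2132, -0.4264, 0.2132, 0.8528).
r_{12} = q_1·a_2 = 2.1320.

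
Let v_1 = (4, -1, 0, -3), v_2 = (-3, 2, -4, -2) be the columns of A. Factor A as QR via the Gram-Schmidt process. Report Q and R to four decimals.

Q = [[0.7845, -0.3202], [-0.1961, 0.3062], [0.0000, -0.7238], [-0.5883, -0.5290]], R = [[5.0990, -1.5689], [0.0000, 5.5262]]

e_1 = v_1/‖v_1‖ = (4, -1, 0, -3)/5.0990 = (0.7845, -0.1961, 0.0000, -0.5883).
r_{12} = e_1·v_2 = -1.5689.
u_2 = v_2 + 1.5689·e_1 = (-1.7692, 1.6923, -4.0000, -2.9231).
‖u_2‖ = 5.5262, so e_2 = (-0.3202, 0.3062, -0.7238, -0.5290).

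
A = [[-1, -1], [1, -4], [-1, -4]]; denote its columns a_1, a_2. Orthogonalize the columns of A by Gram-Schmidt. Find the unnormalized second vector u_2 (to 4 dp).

u_2 = (-0.6667, -4.3333, -3.6667)

a_1 = (-1, 1, -1); ‖a_1‖ = 1.7321, so q_1 = (-0.5774, 0.5774, -0.5774).
q_1·a_2 = (-0.5774)·(-1) + 0.5774·(-4) + (-0.5774)·(-4) = 0.5774.
u_2 = a_2 − 0.5774·q_1 = (-0.6667, -4.3333, -3.6667).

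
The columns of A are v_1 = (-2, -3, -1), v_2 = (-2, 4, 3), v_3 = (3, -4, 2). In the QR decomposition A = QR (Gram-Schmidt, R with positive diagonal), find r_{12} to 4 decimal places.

v_1 = (-2, -3, -1); ‖v_1‖ = 3.7417, so q_1 = (-0.5345, -0.8018, -0.2673).
r_{12} = q_1·v_2 = -2.9399.

r_{12} = -2.9399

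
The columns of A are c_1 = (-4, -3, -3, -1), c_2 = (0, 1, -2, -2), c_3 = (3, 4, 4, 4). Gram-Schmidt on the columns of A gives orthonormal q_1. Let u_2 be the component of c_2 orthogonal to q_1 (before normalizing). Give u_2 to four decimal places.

q_1 = c_1/‖c_1‖ = (-4, -3, -3, -1)/5.9161 = (-0.6761, -0.5071, -0.5071, -0.1690).
r_{12} = q_1·c_2 = 0.8452.
u_2 = c_2 − 0.8452·q_1 = (0.5714, 1.4286, -1.5714, -1.8571).

u_2 = (0.5714, 1.4286, -1.5714, -1.8571)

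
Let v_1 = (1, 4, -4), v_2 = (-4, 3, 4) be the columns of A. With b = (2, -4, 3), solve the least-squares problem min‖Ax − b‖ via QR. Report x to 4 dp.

v_1 = (1, 4, -4); ‖v_1‖ = 5.7446, so q_1 = (0.1741, 0.6963, -0.6963).
q_1·v_2 = 0.1741·(-4) + 0.6963·3 + (-0.6963)·4 = -1.3926.
u_2 = v_2 + 1.3926·q_1 = (-3.7576, 3.9697, 3.0303).
‖u_2‖ = 6.2498, so q_2 = (-0.6012, 0.6352, 0.4849).
Qᵀb = (-4.5260, -2.2885).
Back-substitute: x_2 = -2.2885/6.2498 = -0.3662.
x_1 = (-4.5260 + 1.3926·(-0.3662))/5.7446 = -0.8766.

x = (-0.8766, -0.3662)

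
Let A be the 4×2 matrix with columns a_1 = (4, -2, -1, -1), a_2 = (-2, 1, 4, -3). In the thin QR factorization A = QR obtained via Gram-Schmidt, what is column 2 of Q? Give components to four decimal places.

e_1 = a_1/‖a_1‖ = (4, -2, -1, -1)/4.6904 = (0.8528, -0.4264, -0.2132, -0.2132).
r_{12} = e_1·a_2 = -2.3452.
u_2 = a_2 + 2.3452·e_1 = (0.0000, 0.0000, 3.5000, -3.5000).
‖u_2‖ = 4.9497, so e_2 = (0.0000, 0.0000, 0.7071, -0.7071).

e_2 = (0.0000, 0.0000, 0.7071, -0.7071)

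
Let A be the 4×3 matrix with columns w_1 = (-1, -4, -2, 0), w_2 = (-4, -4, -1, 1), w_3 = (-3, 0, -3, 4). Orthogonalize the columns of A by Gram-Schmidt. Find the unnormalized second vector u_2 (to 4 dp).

q_1 = w_1/‖w_1‖ = (-1, -4, -2, 0)/4.5826 = (-0.2182, -0.8729, -0.4364, 0.0000).
r_{12} = q_1·w_2 = 4.8008.
u_2 = w_2 − 4.8008·q_1 = (-2.9524, 0.1905, 1.0952, 1.0000).

u_2 = (-2.9524, 0.1905, 1.0952, 1.0000)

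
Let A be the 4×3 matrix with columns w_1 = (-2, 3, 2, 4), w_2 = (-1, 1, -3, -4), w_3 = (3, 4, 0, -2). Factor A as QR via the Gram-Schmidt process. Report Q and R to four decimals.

q_1 = w_1/‖w_1‖ = (-2, 3, 2, 4)/5.7446 = (-0.3482, 0.5222, 0.3482, 0.6963).
r_{12} = q_1·w_2 = -2.9593.
u_2 = w_2 + 2.9593·q_1 = (-2.0303, 2.5455, -1.9697, -1.9394).
‖u_2‖ = 4.2711, so q_2 = (-0.4754, 0.5960, -0.4612, -0.4541).
r_{13} = q_1·w_3 = -0.3482; r_{23} = q_2·w_3 = 1.8660.
u_3 = w_3 + 0.3482·q_1 − 1.8660·q_2 = (3.7658, 3.0698, 0.9817, -0.9103).
‖u_3‖ = 5.0395, so q_3 = (0.7472, 0.6091, 0.1948, -0.1806).

Q = [[-0.3482, -0.4754, 0.7472], [0.5222, 0.5960, 0.6091], [0.3482, -0.4612, 0.1948], [0.6963, -0.4541, -0.1806]], R = [[5.7446, -2.9593, -0.3482], [0.0000, 4.2711, 1.8660], [0.0000, 0.0000, 5.0395]]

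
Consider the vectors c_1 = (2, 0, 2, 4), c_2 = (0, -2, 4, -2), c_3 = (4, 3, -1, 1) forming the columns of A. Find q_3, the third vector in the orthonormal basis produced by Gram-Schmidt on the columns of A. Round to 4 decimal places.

q_3 = (0.7718, 0.4875, 0.0406, -0.4062)

c_1 = (2, 0, 2, 4); ‖c_1‖ = 4.8990, so q_1 = (0.4082, 0.0000, 0.4082, 0.8165).
q_1·c_2 = 0.4082·0 + 0.0000·(-2) + 0.4082·4 + 0.8165·(-2) = 0.0000.
u_2 = c_2 + 0.0000·q_1 = (0.0000, -2.0000, 4.0000, -2.0000).
‖u_2‖ = 4.8990, so q_2 = (0.0000, -0.4082, 0.8165, -0.4082).
q_1·c_3 = 0.4082·4 + 0.0000·3 + 0.4082·(-1) + 0.8165·1 = 2.0412; q_2·c_3 = 0.0000·4 + (-0.4082)·3 + 0.8165·(-1) + (-0.4082)·1 = -2.4495.
u_3 = c_3 − 2.0412·q_1 + 2.4495·q_2 = (3.1667, 2.0000, 0.1667, -1.6667).
‖u_3‖ = 4.1028, so q_3 = (0.7718, 0.4875, 0.0406, -0.4062).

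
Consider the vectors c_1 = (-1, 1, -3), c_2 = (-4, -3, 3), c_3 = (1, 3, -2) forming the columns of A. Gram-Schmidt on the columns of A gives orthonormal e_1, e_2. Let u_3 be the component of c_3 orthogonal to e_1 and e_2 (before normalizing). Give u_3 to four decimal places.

u_3 = (-0.4839, 1.2097, 0.5645)

c_1 = (-1, 1, -3); ‖c_1‖ = 3.3166, so e_1 = (-0.3015, 0.3015, -0.9045).
e_1·c_2 = (-0.3015)·(-4) + 0.3015·(-3) + (-0.9045)·3 = -2.4121.
u_2 = c_2 + 2.4121·e_1 = (-4.7273, -2.2727, 0.8182).
‖u_2‖ = 5.3087, so e_2 = (-0.8905, -0.4281, 0.1541).
e_1·c_3 = (-0.3015)·1 + 0.3015·3 + (-0.9045)·(-2) = 2.4121; e_2·c_3 = (-0.8905)·1 + (-0.4281)·3 + 0.1541·(-2) = -2.4831.
u_3 = c_3 − 2.4121·e_1 + 2.4831·e_2 = (-0.4839, 1.2097, 0.5645).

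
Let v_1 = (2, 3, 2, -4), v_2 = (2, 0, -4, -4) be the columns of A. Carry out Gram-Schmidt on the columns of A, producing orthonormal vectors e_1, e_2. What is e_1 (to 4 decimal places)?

e_1 = v_1/‖v_1‖ = (2, 3, 2, -4)/5.7446 = (0.3482, 0.5222, 0.3482, -0.6963).

e_1 = (0.3482, 0.5222, 0.3482, -0.6963)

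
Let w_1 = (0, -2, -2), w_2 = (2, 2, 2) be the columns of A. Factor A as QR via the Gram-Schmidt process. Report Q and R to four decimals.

Q = [[0.0000, 1.0000], [-0.7071, 0.0000], [-0.7071, 0.0000]], R = [[2.8284, -2.8284], [0.0000, 2.0000]]

e_1 = w_1/‖w_1‖ = (0, -2, -2)/2.8284 = (0.0000, -0.7071, -0.7071).
r_{12} = e_1·w_2 = -2.8284.
u_2 = w_2 + 2.8284·e_1 = (2.0000, 0.0000, 0.0000).
‖u_2‖ = 2.0000, so e_2 = (1.0000, 0.0000, 0.0000).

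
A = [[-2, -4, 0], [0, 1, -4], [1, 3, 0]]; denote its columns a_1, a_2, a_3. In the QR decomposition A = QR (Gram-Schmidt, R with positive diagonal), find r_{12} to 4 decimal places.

a_1 = (-2, 0, 1); ‖a_1‖ = 2.2361, so q_1 = (-0.8944, 0.0000, 0.4472).
r_{12} = q_1·a_2 = 4.9193.

r_{12} = 4.9193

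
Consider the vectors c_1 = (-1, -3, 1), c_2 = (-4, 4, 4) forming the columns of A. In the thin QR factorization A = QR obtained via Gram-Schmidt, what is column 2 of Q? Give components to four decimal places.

c_1 = (-1, -3, 1); ‖c_1‖ = 3.3166, so q_1 = (-0.3015, -0.9045, 0.3015).
q_1·c_2 = (-0.3015)·(-4) + (-0.9045)·4 + 0.3015·4 = -1.2060.
u_2 = c_2 + 1.2060·q_1 = (-4.3636, 2.9091, 4.3636).
‖u_2‖ = 6.8224, so q_2 = (-0.6396, 0.4264, 0.6396).

q_2 = (-0.6396, 0.4264, 0.6396)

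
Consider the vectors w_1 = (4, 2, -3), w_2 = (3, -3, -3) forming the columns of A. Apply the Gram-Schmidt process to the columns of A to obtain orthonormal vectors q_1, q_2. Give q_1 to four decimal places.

q_1 = (0.7428, 0.3714, -0.5571)

w_1 = (4, 2, -3); ‖w_1‖ = 5.3852, so q_1 = (0.7428, 0.3714, -0.5571).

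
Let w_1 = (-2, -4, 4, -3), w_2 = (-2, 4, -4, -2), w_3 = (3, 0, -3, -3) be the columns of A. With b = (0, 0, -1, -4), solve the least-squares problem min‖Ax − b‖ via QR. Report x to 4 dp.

x = (0.4829, 0.4046, 0.5367)

w_1 = (-2, -4, 4, -3); ‖w_1‖ = 6.7082, so q_1 = (-0.2981, -0.5963, 0.5963, -0.4472).
q_1·w_2 = (-0.2981)·(-2) + (-0.5963)·4 + 0.5963·(-4) + (-0.4472)·(-2) = -3.2796.
u_2 = w_2 + 3.2796·q_1 = (-2.9778, 2.0444, -2.0444, -3.4667).
‖u_2‖ = 5.4078, so q_2 = (-0.5506, 0.3781, -0.3781, -0.6410).
q_1·w_3 = (-0.2981)·3 + (-0.5963)·0 + 0.5963·(-3) + (-0.4472)·(-3) = -1.3416; q_2·w_3 = (-0.5506)·3 + 0.3781·0 + (-0.3781)·(-3) + (-0.6410)·(-3) = 1.4054.
u_3 = w_3 + 1.3416·q_1 − 1.4054·q_2 = (3.3739, -1.3313, -1.6687, -2.6991).
‖u_3‖ = 4.8192, so q_3 = (0.7001, -0.2762, -0.3463, -0.5601).
Qᵀb = (1.1926, 2.9422, 2.5865).
Back-substitute: x_3 = 2.5865/4.8192 = 0.5367.
x_2 = (2.9422 − 1.4054·0.5367)/5.4078 = 0.4046.
x_1 = (1.1926 + 3.2796·0.4046 + 1.3416·0.5367)/6.7082 = 0.4829.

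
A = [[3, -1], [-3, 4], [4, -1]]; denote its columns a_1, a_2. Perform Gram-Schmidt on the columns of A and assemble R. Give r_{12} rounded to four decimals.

r_{12} = -3.2585

a_1 = (3, -3, 4); ‖a_1‖ = 5.8310, so e_1 = (0.5145, -0.5145, 0.6860).
r_{12} = e_1·a_2 = -3.2585.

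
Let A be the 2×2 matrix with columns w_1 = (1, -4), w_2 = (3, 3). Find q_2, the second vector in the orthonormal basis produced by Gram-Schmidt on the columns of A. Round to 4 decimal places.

q_2 = (0.9701, 0.2425)

w_1 = (1, -4); ‖w_1‖ = 4.1231, so q_1 = (0.2425, -0.9701).
q_1·w_2 = 0.2425·3 + (-0.9701)·3 = -2.1828.
u_2 = w_2 + 2.1828·q_1 = (3.5294, 0.8824).
‖u_2‖ = 3.6380, so q_2 = (0.9701, 0.2425).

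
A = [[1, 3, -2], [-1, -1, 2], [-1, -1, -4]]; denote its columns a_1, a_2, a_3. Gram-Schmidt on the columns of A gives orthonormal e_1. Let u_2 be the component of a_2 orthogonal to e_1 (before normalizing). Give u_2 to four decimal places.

u_2 = (1.3333, 0.6667, 0.6667)

a_1 = (1, -1, -1); ‖a_1‖ = 1.7321, so e_1 = (0.5774, -0.5774, -0.5774).
e_1·a_2 = 0.5774·3 + (-0.5774)·(-1) + (-0.5774)·(-1) = 2.8868.
u_2 = a_2 − 2.8868·e_1 = (1.3333, 0.6667, 0.6667).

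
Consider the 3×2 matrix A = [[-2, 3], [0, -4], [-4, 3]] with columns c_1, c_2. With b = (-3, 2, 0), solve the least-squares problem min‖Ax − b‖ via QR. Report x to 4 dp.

c_1 = (-2, 0, -4); ‖c_1‖ = 4.4721, so e_1 = (-0.4472, 0.0000, -0.8944).
e_1·c_2 = (-0.4472)·3 + 0.0000·(-4) + (-0.8944)·3 = -4.0249.
u_2 = c_2 + 4.0249·e_1 = (1.2000, -4.0000, -0.6000).
‖u_2‖ = 4.2190, so e_2 = (0.2844, -0.9481, -0.1422).
Qᵀb = (1.3416, -2.7495).
Back-substitute: x_2 = -2.7495/4.2190 = -0.6517.
x_1 = (1.3416 + 4.0249·(-0.6517))/4.4721 = -0.2865.

x = (-0.2865, -0.6517)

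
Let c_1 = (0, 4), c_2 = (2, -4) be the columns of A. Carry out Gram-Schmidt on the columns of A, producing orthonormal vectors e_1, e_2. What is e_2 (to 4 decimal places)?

e_2 = (1.0000, 0.0000)

c_1 = (0, 4); ‖c_1‖ = 4.0000, so e_1 = (0.0000, 1.0000).
e_1·c_2 = 0.0000·2 + 1.0000·(-4) = -4.0000.
u_2 = c_2 + 4.0000·e_1 = (2.0000, 0.0000).
‖u_2‖ = 2.0000, so e_2 = (1.0000, 0.0000).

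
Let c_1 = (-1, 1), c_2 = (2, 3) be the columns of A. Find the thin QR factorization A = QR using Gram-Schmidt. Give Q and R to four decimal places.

Q = [[-0.7071, 0.7071], [0.7071, 0.7071]], R = [[1.4142, 0.7071], [0.0000, 3.5355]]

q_1 = c_1/‖c_1‖ = (-1, 1)/1.4142 = (-0.7071, 0.7071).
r_{12} = q_1·c_2 = 0.7071.
u_2 = c_2 − 0.7071·q_1 = (2.5000, 2.5000).
‖u_2‖ = 3.5355, so q_2 = (0.7071, 0.7071).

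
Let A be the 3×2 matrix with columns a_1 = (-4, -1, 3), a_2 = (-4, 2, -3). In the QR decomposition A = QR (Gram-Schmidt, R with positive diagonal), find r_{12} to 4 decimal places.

a_1 = (-4, -1, 3); ‖a_1‖ = 5.0990, so e_1 = (-0.7845, -0.1961, 0.5883).
r_{12} = e_1·a_2 = 0.9806.

r_{12} = 0.9806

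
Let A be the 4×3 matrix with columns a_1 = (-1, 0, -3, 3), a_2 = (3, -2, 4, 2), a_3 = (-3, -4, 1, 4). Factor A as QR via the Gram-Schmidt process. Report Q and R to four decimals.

q_1 = a_1/‖a_1‖ = (-1, 0, -3, 3)/4.3589 = (-0.2294, 0.0000, -0.6882, 0.6882).
r_{12} = q_1·a_2 = -2.0647.
u_2 = a_2 + 2.0647·q_1 = (2.5263, -2.0000, 2.5789, 3.4211).
‖u_2‖ = 5.3607, so q_2 = (0.4713, -0.3731, 0.4811, 0.6382).
r_{13} = q_1·a_3 = 2.7530; r_{23} = q_2·a_3 = 3.1123.
u_3 = a_3 − 2.7530·q_1 − 3.1123·q_2 = (-3.8352, -2.8388, 1.3974, 0.1190).
‖u_3‖ = 4.9734, so q_3 = (-0.7711, -0.5708, 0.2810, 0.0239).

Q = [[-0.2294, 0.4713, -0.7711], [0.0000, -0.3731, -0.5708], [-0.6882, 0.4811, 0.2810], [0.6882, 0.6382, 0.0239]], R = [[4.3589, -2.0647, 2.7530], [0.0000, 5.3607, 3.1123], [0.0000, 0.0000, 4.9734]]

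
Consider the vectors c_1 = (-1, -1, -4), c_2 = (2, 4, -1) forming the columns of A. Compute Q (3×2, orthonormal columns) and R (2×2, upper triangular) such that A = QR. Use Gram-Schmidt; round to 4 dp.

c_1 = (-1, -1, -4); ‖c_1‖ = 4.2426, so e_1 = (-0.2357, -0.2357, -0.9428).
e_1·c_2 = (-0.2357)·2 + (-0.2357)·4 + (-0.9428)·(-1) = -0.4714.
u_2 = c_2 + 0.4714·e_1 = (1.8889, 3.8889, -1.4444).
‖u_2‖ = 4.5583, so e_2 = (0.4144, 0.8532, -0.3169).

Q = [[-0.2357, 0.4144], [-0.2357, 0.8532], [-0.9428, -0.3169]], R = [[4.2426, -0.4714], [0.0000, 4.5583]]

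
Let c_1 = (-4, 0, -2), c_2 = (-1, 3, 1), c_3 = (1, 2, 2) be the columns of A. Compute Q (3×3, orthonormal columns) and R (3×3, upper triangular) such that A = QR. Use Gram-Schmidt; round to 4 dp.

q_1 = c_1/‖c_1‖ = (-4, 0, -2)/4.4721 = (-0.8944, 0.0000, -0.4472).
r_{12} = q_1·c_2 = 0.4472.
u_2 = c_2 − 0.4472·q_1 = (-0.6000, 3.0000, 1.2000).
‖u_2‖ = 3.2863, so q_2 = (-0.1826, 0.9129, 0.3651).
r_{13} = q_1·c_3 = -1.7889; r_{23} = q_2·c_3 = 2.3735.
u_3 = c_3 + 1.7889·q_1 − 2.3735·q_2 = (-0.1667, -0.1667, 0.3333).
‖u_3‖ = 0.4082, so q_3 = (-0.4082, -0.4082, 0.8165).

Q = [[-0.8944, -0.1826, -0.4082], [0.0000, 0.9129, -0.4082], [-0.4472, 0.3651, 0.8165]], R = [[4.4721, 0.4472, -1.7889], [0.0000, 3.2863, 2.3735], [0.0000, 0.0000, 0.4082]]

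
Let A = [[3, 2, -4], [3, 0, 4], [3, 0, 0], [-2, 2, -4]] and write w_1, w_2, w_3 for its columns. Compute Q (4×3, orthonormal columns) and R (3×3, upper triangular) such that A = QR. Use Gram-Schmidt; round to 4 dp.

q_1 = w_1/‖w_1‖ = (3, 3, 3, -2)/5.5678 = (0.5388, 0.5388, 0.5388, -0.3592).
r_{12} = q_1·w_2 = 0.3592.
u_2 = w_2 − 0.3592·q_1 = (1.8065, -0.1935, -0.1935, 2.1290).
‖u_2‖ = 2.8055, so q_2 = (0.6439, -0.0690, -0.0690, 0.7589).
r_{13} = q_1·w_3 = 1.4368; r_{23} = q_2·w_3 = -5.8870.
u_3 = w_3 − 1.4368·q_1 + 5.8870·q_2 = (-0.9836, 2.8197, -1.1803, 0.9836).
‖u_3‖ = 3.3584, so q_3 = (-0.2929, 0.8396, -0.3515, 0.2929).

Q = [[0.5388, 0.6439, -0.2929], [0.5388, -0.0690, 0.8396], [0.5388, -0.0690, -0.3515], [-0.3592, 0.7589, 0.2929]], R = [[5.5678, 0.3592, 1.4368], [0.0000, 2.8055, -5.8870], [0.0000, 0.0000, 3.3584]]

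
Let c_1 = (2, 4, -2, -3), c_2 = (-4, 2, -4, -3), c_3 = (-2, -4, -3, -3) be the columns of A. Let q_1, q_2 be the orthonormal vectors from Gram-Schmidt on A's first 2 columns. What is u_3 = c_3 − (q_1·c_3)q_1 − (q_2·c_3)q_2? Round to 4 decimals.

q_1 = c_1/‖c_1‖ = (2, 4, -2, -3)/5.7446 = (0.3482, 0.6963, -0.3482, -0.5222).
r_{12} = q_1·c_2 = 2.9593.
u_2 = c_2 − 2.9593·q_1 = (-5.0303, -0.0606, -2.9697, -1.4545).
‖u_2‖ = 6.0202, so q_2 = (-0.8356, -0.0101, -0.4933, -0.2416).
r_{13} = q_1·c_3 = -0.8704; r_{23} = q_2·c_3 = 3.9161.
u_3 = c_3 + 0.8704·q_1 − 3.9161·q_2 = (1.5753, -3.3545, -1.3712, -2.5084).

u_3 = (1.5753, -3.3545, -1.3712, -2.5084)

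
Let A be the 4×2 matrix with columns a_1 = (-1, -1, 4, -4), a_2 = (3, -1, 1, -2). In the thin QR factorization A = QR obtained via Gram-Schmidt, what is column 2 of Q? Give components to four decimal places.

e_2 = (0.9486, -0.2033, -0.0508, -0.2372)

e_1 = a_1/‖a_1‖ = (-1, -1, 4, -4)/5.8310 = (-0.1715, -0.1715, 0.6860, -0.6860).
r_{12} = e_1·a_2 = 1.7150.
u_2 = a_2 − 1.7150·e_1 = (3.2941, -0.7059, -0.1765, -0.8235).
‖u_2‖ = 3.4726, so e_2 = (0.9486, -0.2033, -0.0508, -0.2372).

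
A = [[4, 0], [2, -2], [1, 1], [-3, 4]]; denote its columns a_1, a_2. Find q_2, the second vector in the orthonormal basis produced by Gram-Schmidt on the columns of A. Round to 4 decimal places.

q_2 = (0.5443, -0.2722, 0.4082, 0.6804)

a_1 = (4, 2, 1, -3); ‖a_1‖ = 5.4772, so q_1 = (0.7303, 0.3651, 0.1826, -0.5477).
q_1·a_2 = 0.7303·0 + 0.3651·(-2) + 0.1826·1 + (-0.5477)·4 = -2.7386.
u_2 = a_2 + 2.7386·q_1 = (2.0000, -1.0000, 1.5000, 2.5000).
‖u_2‖ = 3.6742, so q_2 = (0.5443, -0.2722, 0.4082, 0.6804).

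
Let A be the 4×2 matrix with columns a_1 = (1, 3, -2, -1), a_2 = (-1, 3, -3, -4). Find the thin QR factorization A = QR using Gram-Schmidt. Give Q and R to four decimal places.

a_1 = (1, 3, -2, -1); ‖a_1‖ = 3.8730, so q_1 = (0.2582, 0.7746, -0.5164, -0.2582).
q_1·a_2 = 0.2582·(-1) + 0.7746·3 + (-0.5164)·(-3) + (-0.2582)·(-4) = 4.6476.
u_2 = a_2 − 4.6476·q_1 = (-2.2000, -0.6000, -0.6000, -2.8000).
‖u_2‖ = 3.6606, so q_2 = (-0.6010, -0.1639, -0.1639, -0.7649).

Q = [[0.2582, -0.6010], [0.7746, -0.1639], [-0.5164, -0.1639], [-0.2582, -0.7649]], R = [[3.8730, 4.6476], [0.0000, 3.6606]]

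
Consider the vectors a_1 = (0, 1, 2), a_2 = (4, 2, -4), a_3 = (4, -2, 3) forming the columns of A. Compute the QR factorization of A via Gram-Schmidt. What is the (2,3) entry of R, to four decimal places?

r_{23} = 0.8944

a_1 = (0, 1, 2); ‖a_1‖ = 2.2361, so q_1 = (0.0000, 0.4472, 0.8944).
q_1·a_2 = 0.0000·4 + 0.4472·2 + 0.8944·(-4) = -2.6833.
u_2 = a_2 + 2.6833·q_1 = (4.0000, 3.2000, -1.6000).
‖u_2‖ = 5.3666, so q_2 = (0.7454, 0.5963, -0.2981).
r_{23} = q_2·a_3 = 0.8944.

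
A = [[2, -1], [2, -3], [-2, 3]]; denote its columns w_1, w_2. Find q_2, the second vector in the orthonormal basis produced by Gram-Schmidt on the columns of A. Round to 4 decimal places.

q_2 = (0.8165, -0.4082, 0.4082)

w_1 = (2, 2, -2); ‖w_1‖ = 3.4641, so q_1 = (0.5774, 0.5774, -0.5774).
q_1·w_2 = 0.5774·(-1) + 0.5774·(-3) + (-0.5774)·3 = -4.0415.
u_2 = w_2 + 4.0415·q_1 = (1.3333, -0.6667, 0.6667).
‖u_2‖ = 1.6330, so q_2 = (0.8165, -0.4082, 0.4082).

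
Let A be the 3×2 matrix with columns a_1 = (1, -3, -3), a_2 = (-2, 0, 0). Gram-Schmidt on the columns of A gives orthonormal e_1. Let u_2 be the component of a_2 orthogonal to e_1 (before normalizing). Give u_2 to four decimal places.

a_1 = (1, -3, -3); ‖a_1‖ = 4.3589, so e_1 = (0.2294, -0.6882, -0.6882).
e_1·a_2 = 0.2294·(-2) + (-0.6882)·0 + (-0.6882)·0 = -0.4588.
u_2 = a_2 + 0.4588·e_1 = (-1.8947, -0.3158, -0.3158).

u_2 = (-1.8947, -0.3158, -0.3158)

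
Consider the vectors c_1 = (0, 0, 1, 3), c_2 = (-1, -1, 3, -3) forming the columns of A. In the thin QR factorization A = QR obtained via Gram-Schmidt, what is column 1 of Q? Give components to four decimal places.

c_1 = (0, 0, 1, 3); ‖c_1‖ = 3.1623, so q_1 = (0.0000, 0.0000, 0.3162, 0.9487).

q_1 = (0.0000, 0.0000, 0.3162, 0.9487)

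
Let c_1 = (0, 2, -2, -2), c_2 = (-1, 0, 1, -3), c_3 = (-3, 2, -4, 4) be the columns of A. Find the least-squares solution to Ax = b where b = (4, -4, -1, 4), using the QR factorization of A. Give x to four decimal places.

x = (-0.2385, -2.1769, -0.6077)

c_1 = (0, 2, -2, -2); ‖c_1‖ = 3.4641, so q_1 = (0.0000, 0.5774, -0.5774, -0.5774).
q_1·c_2 = 0.0000·(-1) + 0.5774·0 + (-0.5774)·1 + (-0.5774)·(-3) = 1.1547.
u_2 = c_2 − 1.1547·q_1 = (-1.0000, -0.6667, 1.6667, -2.3333).
‖u_2‖ = 3.1091, so q_2 = (-0.3216, -0.2144, 0.5361, -0.7505).
q_1·c_3 = 0.0000·(-3) + 0.5774·2 + (-0.5774)·(-4) + (-0.5774)·4 = 1.1547; q_2·c_3 = (-0.3216)·(-3) + (-0.2144)·2 + 0.5361·(-4) + (-0.7505)·4 = -4.6101.
u_3 = c_3 − 1.1547·q_1 + 4.6101·q_2 = (-4.4828, 0.3448, -0.8621, 1.2069).
‖u_3‖ = 4.7343, so q_3 = (-0.9469, 0.0728, -0.1821, 0.2549).
Qᵀb = (-4.0415, -3.9668, -2.8770).
Back-substitute: x_3 = -2.8770/4.7343 = -0.6077.
x_2 = (-3.9668 + 4.6101·(-0.6077))/3.1091 = -2.1769.
x_1 = (-4.0415 − 1.1547·(-2.1769) − 1.1547·(-0.6077))/3.4641 = -0.2385.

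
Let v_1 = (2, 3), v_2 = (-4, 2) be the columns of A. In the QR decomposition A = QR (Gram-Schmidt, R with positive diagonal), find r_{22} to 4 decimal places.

v_1 = (2, 3); ‖v_1‖ = 3.6056, so q_1 = (0.5547, 0.8321).
q_1·v_2 = 0.5547·(-4) + 0.8321·2 = -0.5547.
u_2 = v_2 + 0.5547·q_1 = (-3.6923, 2.4615).
r_{22} = ‖u_2‖ = 4.4376.

r_{22} = 4.4376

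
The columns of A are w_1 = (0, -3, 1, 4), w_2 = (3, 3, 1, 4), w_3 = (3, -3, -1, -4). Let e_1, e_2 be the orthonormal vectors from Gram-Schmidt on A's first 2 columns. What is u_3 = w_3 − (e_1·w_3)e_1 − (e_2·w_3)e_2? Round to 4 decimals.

u_3 = (4.3404, -2.1702, -0.3830, -1.5319)

w_1 = (0, -3, 1, 4); ‖w_1‖ = 5.0990, so e_1 = (0.0000, -0.5883, 0.1961, 0.7845).
e_1·w_2 = 0.0000·3 + (-0.5883)·3 + 0.1961·1 + 0.7845·4 = 1.5689.
u_2 = w_2 − 1.5689·e_1 = (3.0000, 3.9231, 0.6923, 2.7692).
‖u_2‖ = 5.7042, so e_2 = (0.5259, 0.6877, 0.1214, 0.4855).
e_1·w_3 = 0.0000·3 + (-0.5883)·(-3) + 0.1961·(-1) + 0.7845·(-4) = -1.5689; e_2·w_3 = 0.5259·3 + 0.6877·(-3) + 0.1214·(-1) + 0.4855·(-4) = -2.5487.
u_3 = w_3 + 1.5689·e_1 + 2.5487·e_2 = (4.3404, -2.1702, -0.3830, -1.5319).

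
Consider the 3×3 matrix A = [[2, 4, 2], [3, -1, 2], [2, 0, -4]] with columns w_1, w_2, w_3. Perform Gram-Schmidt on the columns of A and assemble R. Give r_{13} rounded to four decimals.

r_{13} = 0.4851

q_1 = w_1/‖w_1‖ = (2, 3, 2)/4.1231 = (0.4851, 0.7276, 0.4851).
r_{13} = q_1·w_3 = 0.4851.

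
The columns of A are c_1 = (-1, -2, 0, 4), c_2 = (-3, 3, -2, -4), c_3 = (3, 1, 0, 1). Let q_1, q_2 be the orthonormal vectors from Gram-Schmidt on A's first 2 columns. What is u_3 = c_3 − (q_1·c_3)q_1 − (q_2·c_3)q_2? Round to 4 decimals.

u_3 = (0.9062, 1.5286, -1.0481, 0.9908)

q_1 = c_1/‖c_1‖ = (-1, -2, 0, 4)/4.5826 = (-0.2182, -0.4364, 0.0000, 0.8729).
r_{12} = q_1·c_2 = -4.1461.
u_2 = c_2 + 4.1461·q_1 = (-3.9048, 1.1905, -2.0000, -0.3810).
‖u_2‖ = 4.5617, so q_2 = (-0.8560, 0.2610, -0.4384, -0.0835).
r_{13} = q_1·c_3 = -0.2182; r_{23} = q_2·c_3 = -2.3905.
u_3 = c_3 + 0.2182·q_1 + 2.3905·q_2 = (0.9062, 1.5286, -1.0481, 0.9908).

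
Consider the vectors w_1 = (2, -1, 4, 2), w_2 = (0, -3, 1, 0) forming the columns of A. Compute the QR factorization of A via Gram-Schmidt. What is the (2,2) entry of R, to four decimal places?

w_1 = (2, -1, 4, 2); ‖w_1‖ = 5.0000, so e_1 = (0.4000, -0.2000, 0.8000, 0.4000).
e_1·w_2 = 0.4000·0 + (-0.2000)·(-3) + 0.8000·1 + 0.4000·0 = 1.4000.
u_2 = w_2 − 1.4000·e_1 = (-0.5600, -2.7200, -0.1200, -0.5600).
r_{22} = ‖u_2‖ = 2.8355.

r_{22} = 2.8355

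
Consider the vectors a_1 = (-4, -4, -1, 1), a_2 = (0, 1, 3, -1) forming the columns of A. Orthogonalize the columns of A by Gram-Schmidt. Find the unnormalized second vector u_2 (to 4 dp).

u_2 = (-0.9412, 0.0588, 2.7647, -0.7647)

e_1 = a_1/‖a_1‖ = (-4, -4, -1, 1)/5.8310 = (-0.6860, -0.6860, -0.1715, 0.1715).
r_{12} = e_1·a_2 = -1.3720.
u_2 = a_2 + 1.3720·e_1 = (-0.9412, 0.0588, 2.7647, -0.7647).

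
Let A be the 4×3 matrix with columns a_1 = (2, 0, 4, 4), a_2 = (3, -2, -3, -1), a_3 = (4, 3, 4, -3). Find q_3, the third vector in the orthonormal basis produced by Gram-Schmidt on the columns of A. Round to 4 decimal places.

q_1 = a_1/‖a_1‖ = (2, 0, 4, 4)/6.0000 = (0.3333, 0.0000, 0.6667, 0.6667).
r_{12} = q_1·a_2 = -1.6667.
u_2 = a_2 + 1.6667·q_1 = (3.5556, -2.0000, -1.8889, 0.1111).
‖u_2‖ = 4.4969, so q_2 = (0.7907, -0.4447, -0.4200, 0.0247).
r_{13} = q_1·a_3 = 2.0000; r_{23} = q_2·a_3 = 0.0741.
u_3 = a_3 − 2.0000·q_1 − 0.0741·q_2 = (3.2747, 3.0330, 2.6978, -4.3352).
‖u_3‖ = 6.7819, so q_3 = (0.4829, 0.4472, 0.3978, -0.6392).

q_3 = (0.4829, 0.4472, 0.3978, -0.6392)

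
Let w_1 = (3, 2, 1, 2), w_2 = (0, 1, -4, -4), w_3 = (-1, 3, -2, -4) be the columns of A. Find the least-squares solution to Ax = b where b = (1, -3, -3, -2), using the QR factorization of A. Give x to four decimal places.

x = (-0.2277, 1.4434, -1.2189)

w_1 = (3, 2, 1, 2); ‖w_1‖ = 4.2426, so q_1 = (0.7071, 0.4714, 0.2357, 0.4714).
q_1·w_2 = 0.7071·0 + 0.4714·1 + 0.2357·(-4) + 0.4714·(-4) = -2.3570.
u_2 = w_2 + 2.3570·q_1 = (1.6667, 2.1111, -3.4444, -2.8889).
‖u_2‖ = 5.2387, so q_2 = (0.3181, 0.4030, -0.6575, -0.5514).
q_1·w_3 = 0.7071·(-1) + 0.4714·3 + 0.2357·(-2) + 0.4714·(-4) = -1.6499; q_2·w_3 = 0.3181·(-1) + 0.4030·3 + (-0.6575)·(-2) + (-0.5514)·(-4) = 4.4116.
u_3 = w_3 + 1.6499·q_1 − 4.4116·q_2 = (-1.2368, 2.0000, 1.2895, -0.7895).
‖u_3‖ = 2.7957, so q_3 = (-0.4424, 0.7154, 0.4612, -0.2824).
Qᵀb = (-2.3570, 2.1846, -3.4075).
Back-substitute: x_3 = -3.4075/2.7957 = -1.2189.
x_2 = (2.1846 − 4.4116·(-1.2189))/5.2387 = 1.4434.
x_1 = (-2.3570 + 2.3570·1.4434 + 1.6499·(-1.2189))/4.2426 = -0.2277.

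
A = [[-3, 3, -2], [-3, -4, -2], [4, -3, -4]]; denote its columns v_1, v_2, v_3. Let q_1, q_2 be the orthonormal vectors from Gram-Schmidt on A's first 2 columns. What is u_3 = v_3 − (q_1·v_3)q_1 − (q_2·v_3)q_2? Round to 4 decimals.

u_3 = (-3.2558, -0.3907, -2.7349)

q_1 = v_1/‖v_1‖ = (-3, -3, 4)/5.8310 = (-0.5145, -0.5145, 0.6860).
r_{12} = q_1·v_2 = -1.5435.
u_2 = v_2 + 1.5435·q_1 = (2.2059, -4.7941, -1.9412).
‖u_2‖ = 5.6230, so q_2 = (0.3923, -0.8526, -0.3452).
r_{13} = q_1·v_3 = -0.6860; r_{23} = q_2·v_3 = 2.3015.
u_3 = v_3 + 0.6860·q_1 − 2.3015·q_2 = (-3.2558, -0.3907, -2.7349).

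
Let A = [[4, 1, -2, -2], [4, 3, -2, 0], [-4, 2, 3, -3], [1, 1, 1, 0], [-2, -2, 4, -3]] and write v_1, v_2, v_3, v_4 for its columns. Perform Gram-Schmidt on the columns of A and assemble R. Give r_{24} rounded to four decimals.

r_{24} = -1.1198

v_1 = (4, 4, -4, 1, -2); ‖v_1‖ = 7.2801, so e_1 = (0.5494, 0.5494, -0.5494, 0.1374, -0.2747).
e_1·v_2 = 0.5494·1 + 0.5494·3 + (-0.5494)·2 + 0.1374·1 + (-0.2747)·(-2) = 1.7857.
u_2 = v_2 − 1.7857·e_1 = (0.0189, 2.0189, 2.9811, 0.7547, -1.5094).
‖u_2‖ = 3.9763, so e_2 = (0.0047, 0.5077, 0.7497, 0.1898, -0.3796).
r_{24} = e_2·v_4 = -1.1198.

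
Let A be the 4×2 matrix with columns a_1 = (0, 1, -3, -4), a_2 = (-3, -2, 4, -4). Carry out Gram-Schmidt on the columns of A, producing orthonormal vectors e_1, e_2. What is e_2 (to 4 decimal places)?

e_1 = a_1/‖a_1‖ = (0, 1, -3, -4)/5.0990 = (0.0000, 0.1961, -0.5883, -0.7845).
r_{12} = e_1·a_2 = 0.3922.
u_2 = a_2 − 0.3922·e_1 = (-3.0000, -2.0769, 4.2308, -3.6923).
‖u_2‖ = 6.6967, so e_2 = (-0.4480, -0.3101, 0.6318, -0.5514).

e_2 = (-0.4480, -0.3101, 0.6318, -0.5514)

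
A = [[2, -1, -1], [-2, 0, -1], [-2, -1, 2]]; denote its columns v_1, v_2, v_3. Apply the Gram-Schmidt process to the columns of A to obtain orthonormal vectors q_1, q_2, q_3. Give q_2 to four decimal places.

q_1 = v_1/‖v_1‖ = (2, -2, -2)/3.4641 = (0.5774, -0.5774, -0.5774).
r_{12} = q_1·v_2 = 0.0000.
u_2 = v_2 + 0.0000·q_1 = (-1.0000, 0.0000, -1.0000).
‖u_2‖ = 1.4142, so q_2 = (-0.7071, 0.0000, -0.7071).

q_2 = (-0.7071, 0.0000, -0.7071)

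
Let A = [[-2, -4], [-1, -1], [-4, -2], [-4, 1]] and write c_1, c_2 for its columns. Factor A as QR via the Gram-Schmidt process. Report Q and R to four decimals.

e_1 = c_1/‖c_1‖ = (-2, -1, -4, -4)/6.0828 = (-0.3288, -0.1644, -0.6576, -0.6576).
r_{12} = e_1·c_2 = 2.1372.
u_2 = c_2 − 2.1372·e_1 = (-3.2973, -0.6486, -0.5946, 2.4054).
‖u_2‖ = 4.1752, so e_2 = (-0.7897, -0.1554, -0.1424, 0.5761).

Q = [[-0.3288, -0.7897], [-0.1644, -0.1554], [-0.6576, -0.1424], [-0.6576, 0.5761]], R = [[6.0828, 2.1372], [0.0000, 4.1752]]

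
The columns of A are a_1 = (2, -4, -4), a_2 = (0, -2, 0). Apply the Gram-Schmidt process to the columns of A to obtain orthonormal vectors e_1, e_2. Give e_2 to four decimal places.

e_2 = (-0.2981, -0.7454, 0.5963)

e_1 = a_1/‖a_1‖ = (2, -4, -4)/6.0000 = (0.3333, -0.6667, -0.6667).
r_{12} = e_1·a_2 = 1.3333.
u_2 = a_2 − 1.3333·e_1 = (-0.4444, -1.1111, 0.8889).
‖u_2‖ = 1.4907, so e_2 = (-0.2981, -0.7454, 0.5963).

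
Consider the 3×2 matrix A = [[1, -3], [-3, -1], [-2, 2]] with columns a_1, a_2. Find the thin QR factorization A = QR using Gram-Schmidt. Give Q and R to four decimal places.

Q = [[0.2673, -0.7570], [-0.8018, -0.5179], [-0.5345, 0.3984]], R = [[3.7417, -1.0690], [0.0000, 3.5857]]

a_1 = (1, -3, -2); ‖a_1‖ = 3.7417, so e_1 = (0.2673, -0.8018, -0.5345).
e_1·a_2 = 0.2673·(-3) + (-0.8018)·(-1) + (-0.5345)·2 = -1.0690.
u_2 = a_2 + 1.0690·e_1 = (-2.7143, -1.8571, 1.4286).
‖u_2‖ = 3.5857, so e_2 = (-0.7570, -0.5179, 0.3984).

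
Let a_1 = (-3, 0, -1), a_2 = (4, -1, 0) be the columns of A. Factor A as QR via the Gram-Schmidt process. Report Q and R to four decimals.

Q = [[-0.9487, 0.2481], [0.0000, -0.6202], [-0.3162, -0.7442]], R = [[3.1623, -3.7947], [0.0000, 1.6125]]

a_1 = (-3, 0, -1); ‖a_1‖ = 3.1623, so e_1 = (-0.9487, 0.0000, -0.3162).
e_1·a_2 = (-0.9487)·4 + 0.0000·(-1) + (-0.3162)·0 = -3.7947.
u_2 = a_2 + 3.7947·e_1 = (0.4000, -1.0000, -1.2000).
‖u_2‖ = 1.6125, so e_2 = (0.2481, -0.6202, -0.7442).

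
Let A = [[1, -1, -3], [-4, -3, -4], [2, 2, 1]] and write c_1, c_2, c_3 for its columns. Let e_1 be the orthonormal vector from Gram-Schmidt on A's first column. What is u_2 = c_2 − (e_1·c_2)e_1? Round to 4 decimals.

e_1 = c_1/‖c_1‖ = (1, -4, 2)/4.5826 = (0.2182, -0.8729, 0.4364).
r_{12} = e_1·c_2 = 3.2733.
u_2 = c_2 − 3.2733·e_1 = (-1.7143, -0.1429, 0.5714).

u_2 = (-1.7143, -0.1429, 0.5714)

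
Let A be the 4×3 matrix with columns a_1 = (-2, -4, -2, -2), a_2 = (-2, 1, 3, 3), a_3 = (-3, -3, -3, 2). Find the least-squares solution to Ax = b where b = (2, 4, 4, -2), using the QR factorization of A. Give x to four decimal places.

x = (0.1206, 0.3238, -1.1746)

a_1 = (-2, -4, -2, -2); ‖a_1‖ = 5.2915, so q_1 = (-0.3780, -0.7559, -0.3780, -0.3780).
q_1·a_2 = (-0.3780)·(-2) + (-0.7559)·1 + (-0.3780)·3 + (-0.3780)·3 = -2.2678.
u_2 = a_2 + 2.2678·q_1 = (-2.8571, -0.7143, 2.1429, 2.1429).
‖u_2‖ = 4.2258, so q_2 = (-0.6761, -0.1690, 0.5071, 0.5071).
q_1·a_3 = (-0.3780)·(-3) + (-0.7559)·(-3) + (-0.3780)·(-3) + (-0.3780)·2 = 3.7796; q_2·a_3 = (-0.6761)·(-3) + (-0.1690)·(-3) + 0.5071·(-3) + 0.5071·2 = 2.0284.
u_3 = a_3 − 3.7796·q_1 − 2.0284·q_2 = (-0.2000, 0.2000, -2.6000, 2.4000).
‖u_3‖ = 3.5496, so q_3 = (-0.0563, 0.0563, -0.7325, 0.6761).
Qᵀb = (-4.5356, -1.0142, -4.1694).
Back-substitute: x_3 = -4.1694/3.5496 = -1.1746.
x_2 = (-1.0142 − 2.0284·(-1.1746))/4.2258 = 0.3238.
x_1 = (-4.5356 + 2.2678·0.3238 − 3.7796·(-1.1746))/5.2915 = 0.1206.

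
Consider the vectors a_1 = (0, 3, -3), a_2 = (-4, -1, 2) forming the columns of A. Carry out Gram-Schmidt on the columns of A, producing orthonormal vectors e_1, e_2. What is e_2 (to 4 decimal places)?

a_1 = (0, 3, -3); ‖a_1‖ = 4.2426, so e_1 = (0.0000, 0.7071, -0.7071).
e_1·a_2 = 0.0000·(-4) + 0.7071·(-1) + (-0.7071)·2 = -2.1213.
u_2 = a_2 + 2.1213·e_1 = (-4.0000, 0.5000, 0.5000).
‖u_2‖ = 4.0620, so e_2 = (-0.9847, 0.1231, 0.1231).

e_2 = (-0.9847, 0.1231, 0.1231)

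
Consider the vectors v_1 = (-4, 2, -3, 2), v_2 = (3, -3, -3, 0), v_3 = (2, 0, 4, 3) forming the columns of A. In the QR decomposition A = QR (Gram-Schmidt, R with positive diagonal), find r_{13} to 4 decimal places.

r_{13} = -2.4371

v_1 = (-4, 2, -3, 2); ‖v_1‖ = 5.7446, so q_1 = (-0.6963, 0.3482, -0.5222, 0.3482).
r_{13} = q_1·v_3 = -2.4371.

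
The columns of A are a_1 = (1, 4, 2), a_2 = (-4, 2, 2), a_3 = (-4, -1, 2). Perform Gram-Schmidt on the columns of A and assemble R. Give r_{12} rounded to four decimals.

e_1 = a_1/‖a_1‖ = (1, 4, 2)/4.5826 = (0.2182, 0.8729, 0.4364).
r_{12} = e_1·a_2 = 1.7457.

r_{12} = 1.7457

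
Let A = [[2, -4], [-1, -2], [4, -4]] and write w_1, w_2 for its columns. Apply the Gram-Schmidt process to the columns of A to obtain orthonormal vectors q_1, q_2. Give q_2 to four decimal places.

q_2 = (-0.5293, -0.8468, 0.0529)

w_1 = (2, -1, 4); ‖w_1‖ = 4.5826, so q_1 = (0.4364, -0.2182, 0.8729).
q_1·w_2 = 0.4364·(-4) + (-0.2182)·(-2) + 0.8729·(-4) = -4.8008.
u_2 = w_2 + 4.8008·q_1 = (-1.9048, -3.0476, 0.1905).
‖u_2‖ = 3.5989, so q_2 = (-0.5293, -0.8468, 0.0529).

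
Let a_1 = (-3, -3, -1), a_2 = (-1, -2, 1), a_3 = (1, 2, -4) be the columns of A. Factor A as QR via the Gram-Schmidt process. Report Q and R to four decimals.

a_1 = (-3, -3, -1); ‖a_1‖ = 4.3589, so e_1 = (-0.6882, -0.6882, -0.2294).
e_1·a_2 = (-0.6882)·(-1) + (-0.6882)·(-2) + (-0.2294)·1 = 1.8353.
u_2 = a_2 − 1.8353·e_1 = (0.2632, -0.7368, 1.4211).
‖u_2‖ = 1.6222, so e_2 = (0.1622, -0.4542, 0.8760).
e_1·a_3 = (-0.6882)·1 + (-0.6882)·2 + (-0.2294)·(-4) = -1.1471; e_2·a_3 = 0.1622·1 + (-0.4542)·2 + 0.8760·(-4) = -4.2502.
u_3 = a_3 + 1.1471·e_1 + 4.2502·e_2 = (0.9000, -0.7200, -0.5400).
‖u_3‖ = 1.2728, so e_3 = (0.7071, -0.5657, -0.4243).

Q = [[-0.6882, 0.1622, 0.7071], [-0.6882, -0.4542, -0.5657], [-0.2294, 0.8760, -0.4243]], R = [[4.3589, 1.8353, -1.1471], [0.0000, 1.6222, -4.2502], [0.0000, 0.0000, 1.2728]]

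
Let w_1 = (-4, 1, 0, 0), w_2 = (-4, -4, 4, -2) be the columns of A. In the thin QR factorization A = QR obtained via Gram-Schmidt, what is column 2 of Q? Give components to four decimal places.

q_2 = (-0.1783, -0.7133, 0.6063, -0.3031)

w_1 = (-4, 1, 0, 0); ‖w_1‖ = 4.1231, so q_1 = (-0.9701, 0.2425, 0.0000, 0.0000).
q_1·w_2 = (-0.9701)·(-4) + 0.2425·(-4) + 0.0000·4 + 0.0000·(-2) = 2.9104.
u_2 = w_2 − 2.9104·q_1 = (-1.1765, -4.7059, 4.0000, -2.0000).
‖u_2‖ = 6.5977, so q_2 = (-0.1783, -0.7133, 0.6063, -0.3031).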